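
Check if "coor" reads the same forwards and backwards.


Word: "coor"
Reversed: "rooc"
Forward == Backward? coor != rooc
Palindrome = No


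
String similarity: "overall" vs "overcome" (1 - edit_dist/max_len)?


Word 1: "overall" (length 7)
Word 2: "overcome" (length 8)
One optimal edit sequence:
  1. keep 'o'
  2. keep 'v'
  3. keep 'e'
  4. keep 'r'
  5. insert 'c'  (+1)
  6. substitute 'a' -> 'o'  (+1)
  7. substitute 'l' -> 'm'  (+1)
  8. substitute 'l' -> 'e'  (+1)
Edit distance = 4
Max length = max(7, 8) = 8
Similarity = 1 - 4/8
= 0.5000


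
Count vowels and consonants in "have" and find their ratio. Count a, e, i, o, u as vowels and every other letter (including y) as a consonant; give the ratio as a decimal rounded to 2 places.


Word: "have"
Vowels (a,e,i,o,u): 2
Consonants: 2
Ratio = 2/2
= 1.00


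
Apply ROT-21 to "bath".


Word: "bath"
Shift: 21
Each letter → (letter + shift) mod 26:
  'b' (1) + 21 = 22 → 'w'
  'a' (0) + 21 = 21 → 'v'
  't' (19) + 21 = 14 → 'o'
  'h' (7) + 21 = 2 → 'c'
Result = "wvoc"


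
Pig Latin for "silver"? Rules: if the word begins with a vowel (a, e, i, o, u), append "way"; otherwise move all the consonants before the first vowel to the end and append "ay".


Word: "silver"
Starts with consonant(s) → move to end, add 'ay'
Consonant cluster: "s"
Pig Latin = "ilversay"


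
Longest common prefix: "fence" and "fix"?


Word 1: "fence"
Word 2: "fix"
Comparing from start:
  Pos 0: 'f' == 'f'
  Pos 1: 'e' != 'i' (stop)
LCP = "f" (length 1)


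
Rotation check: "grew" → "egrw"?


Word: "grew", Candidate: "egrw"
Method: check if candidate is substring of word+word
"grewgrew" contains "egrw"? No
Is rotation = No


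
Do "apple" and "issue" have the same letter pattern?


Pattern of "apple": [0, 1, 1, 2, 3]
Pattern of "issue": [0, 1, 1, 2, 3]
Patterns match
Same pattern = Yes


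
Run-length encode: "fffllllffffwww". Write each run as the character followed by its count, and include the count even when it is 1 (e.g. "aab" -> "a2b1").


String: "fffllllffffwww"
Scanning for consecutive runs:
  'f' x 3
  'l' x 4
  'f' x 4
  'w' x 3
RLE = "f3l4f4w3"


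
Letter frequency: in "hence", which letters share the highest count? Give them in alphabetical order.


Word: "hence"
Letter counts:
  'c': 1
  'e': 2
  'h': 1
  'n': 1
Maximum count = 2
Most frequent = 'e' (2 times each)


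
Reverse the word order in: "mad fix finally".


Original: "mad fix finally"
Words (1..n): mad | fix | finally
Reversed (n..1): finally | fix | mad
Result = "finally fix mad"


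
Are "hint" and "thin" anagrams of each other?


Word 1: "hint" → sorted: hint
Word 2: "thin" → sorted: hint
Same letters? hint == hint
Anagram = Yes


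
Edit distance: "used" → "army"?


Word 1: "used" (length 4)
Word 2: "army" (length 4)
One optimal edit sequence (insert/delete/substitute each cost 1):
  1. substitute 'u' -> 'a'  (+1)
  2. substitute 's' -> 'r'  (+1)
  3. substitute 'e' -> 'm'  (+1)
  4. substitute 'd' -> 'y'  (+1)
Total edit operations: 4
Edit distance = 4


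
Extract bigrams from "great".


Word: "great" (length 5)
Number of bigrams = 5 - 2 + 1 = 4
  Position 0: "gr"
  Position 1: "re"
  Position 2: "ea"
  Position 3: "at"
Bigrams = "gr", "re", "ea", "at"


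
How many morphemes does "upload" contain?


Word: "upload"
Morphemes: up- / load
Each morpheme carries meaning
= 2 morphemes


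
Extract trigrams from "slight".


Word: "slight" (length 6)
Number of trigrams = 6 - 3 + 1 = 4
  Position 0: "sli"
  Position 1: "lig"
  Position 2: "igh"
  Position 3: "ght"
Trigrams = "sli", "lig", "igh", "ght"


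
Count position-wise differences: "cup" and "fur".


Comparing character by character (same length = 3):
  Pos 0: 'c' vs 'f' !=
  Pos 1: 'u' vs 'u' =
  Pos 2: 'p' vs 'r' !=
Hamming distance = 2


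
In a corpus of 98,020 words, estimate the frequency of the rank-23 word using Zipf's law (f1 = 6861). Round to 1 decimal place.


Zipf's law: f(r) = f(1) / r
f(1) = 6861
f(23) = 6861 / 23
= 298.3 occurrences


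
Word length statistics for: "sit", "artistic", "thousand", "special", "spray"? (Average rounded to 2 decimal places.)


Lengths: "sit"=3, "artistic"=8, "thousand"=8, "special"=7, "spray"=5
Sum = 31, Count = 5
Average = 31/5 = 6.20
= avg=6.20, min=3, max=8


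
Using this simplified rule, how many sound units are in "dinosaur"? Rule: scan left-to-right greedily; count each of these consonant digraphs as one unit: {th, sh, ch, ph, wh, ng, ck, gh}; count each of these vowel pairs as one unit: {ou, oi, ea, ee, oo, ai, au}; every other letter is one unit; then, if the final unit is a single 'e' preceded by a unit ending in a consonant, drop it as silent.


Word: "dinosaur" (8 letters)
Left-to-right scan:
  [1] 'd' (letter)
  [2] 'i' (letter)
  [3] 'n' (letter)
  [4] 'o' (letter)
  [5] 's' (letter)
  [6] 'au' (vowel-pair)
  [7] 'r' (letter)
Units from scan: 7
Sound units = 7 units


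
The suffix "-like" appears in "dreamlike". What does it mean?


Suffix: -like
Example: dreamlike (dream + -like)
Meaning = resembling


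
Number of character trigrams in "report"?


Word: "report" (length 6)
Number of 3-grams = length - 3 + 1 = 6 - 3 + 1
= 4


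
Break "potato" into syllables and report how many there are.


Word: "potato"
Syllable breakdown: po-ta-to
Counting: 3 parts
= 3 syllables


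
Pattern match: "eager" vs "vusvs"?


Pattern of "eager": [0, 1, 2, 0, 3]
Pattern of "vusvs": [0, 1, 2, 0, 2]
Patterns do not match
Same pattern = No


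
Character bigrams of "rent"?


Word: "rent" (length 4)
Number of bigrams = 4 - 2 + 1 = 3
  Position 0: "re"
  Position 1: "en"
  Position 2: "nt"
Bigrams = "re", "en", "nt"


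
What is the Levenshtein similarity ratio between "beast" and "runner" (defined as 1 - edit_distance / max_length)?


Word 1: "beast" (length 5)
Word 2: "runner" (length 6)
One optimal edit sequence:
  1. insert 'r'  (+1)
  2. substitute 'b' -> 'u'  (+1)
  3. substitute 'e' -> 'n'  (+1)
  4. substitute 'a' -> 'n'  (+1)
  5. substitute 's' -> 'e'  (+1)
  6. substitute 't' -> 'r'  (+1)
Edit distance = 6
Max length = max(5, 6) = 6
Similarity = 1 - 6/6
= 0.0000


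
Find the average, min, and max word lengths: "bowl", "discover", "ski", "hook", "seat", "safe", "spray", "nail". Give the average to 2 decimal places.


Lengths: "bowl"=4, "discover"=8, "ski"=3, "hook"=4, "seat"=4, "safe"=4, "spray"=5, "nail"=4
Sum = 36, Count = 8
Average = 36/8 = 4.50
= avg=4.50, min=3, max=8


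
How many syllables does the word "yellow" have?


Word: "yellow"
Syllable breakdown: yel / low
Counting: 2 parts
= 2 syllables


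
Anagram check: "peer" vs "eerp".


Word 1: "peer" → sorted: eepr
Word 2: "eerp" → sorted: eepr
Same letters? eepr == eepr
Anagram = Yes


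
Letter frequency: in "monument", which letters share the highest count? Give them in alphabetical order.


Word: "monument"
Letter counts:
  'e': 1
  'm': 2
  'n': 2
  'o': 1
  't': 1
  'u': 1
Maximum count = 2
Most frequent = 'm', 'n' (2 times each)


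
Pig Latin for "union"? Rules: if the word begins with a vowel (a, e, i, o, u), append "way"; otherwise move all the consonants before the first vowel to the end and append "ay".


Word: "union"
Starts with vowel → add 'way'
Pig Latin = "unionway"


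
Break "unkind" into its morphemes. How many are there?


Word: "unkind"
Morphemes: un- | kind
Each morpheme carries meaning
= 2 morphemes


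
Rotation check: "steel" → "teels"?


Word: "steel", Candidate: "teels"
Method: check if candidate is substring of word+word
"steelsteel" contains "teels"? Yes
Is rotation = Yes


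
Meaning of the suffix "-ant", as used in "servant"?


Suffix: -ant
Example: servant = serve + -ant, with a spelling change
Meaning = one who / that which


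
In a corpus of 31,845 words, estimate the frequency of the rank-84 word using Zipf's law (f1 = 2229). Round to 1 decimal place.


Zipf's law: f(r) = f(1) / r
f(1) = 2229
f(84) = 2229 / 84
= 26.5 occurrences


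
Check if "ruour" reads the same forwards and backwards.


Word: "ruour"
Reversed: "ruour"
Forward == Backward? ruour == ruour
Palindrome = Yes


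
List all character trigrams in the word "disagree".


Word: "disagree" (length 8)
Number of trigrams = 8 - 3 + 1 = 6
  Position 0: "dis"
  Position 1: "isa"
  Position 2: "sag"
  Position 3: "agr"
  Position 4: "gre"
  Position 5: "ree"
Trigrams = "dis", "isa", "sag", "agr", "gre", "ree"


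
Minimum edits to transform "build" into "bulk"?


Word 1: "build" (length 5)
Word 2: "bulk" (length 4)
One optimal edit sequence (insert/delete/substitute each cost 1):
  1. keep 'b'
  2. keep 'u'
  3. delete 'i'  (+1)
  4. keep 'l'
  5. substitute 'd' -> 'k'  (+1)
Total edit operations: 2
Edit distance = 2


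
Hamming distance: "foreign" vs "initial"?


Comparing character by character (same length = 7):
  Pos 0: 'f' vs 'i' !=
  Pos 1: 'o' vs 'n' !=
  Pos 2: 'r' vs 'i' !=
  Pos 3: 'e' vs 't' !=
  Pos 4: 'i' vs 'i' =
  Pos 5: 'g' vs 'a' !=
  Pos 6: 'n' vs 'l' !=
Hamming distance = 6


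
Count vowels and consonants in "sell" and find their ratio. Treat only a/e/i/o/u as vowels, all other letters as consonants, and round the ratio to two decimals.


Word: "sell"
Vowels (a,e,i,o,u): 1
Consonants: 3
Ratio = 1/3
= 0.33


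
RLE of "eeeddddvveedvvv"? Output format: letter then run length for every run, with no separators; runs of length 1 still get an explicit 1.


String: "eeeddddvveedvvv"
Scanning for consecutive runs:
  'e' x 3
  'd' x 4
  'v' x 2
  'e' x 2
  'd' x 1
  'v' x 3
RLE = "e3d4v2e2d1v3"


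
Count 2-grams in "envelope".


Word: "envelope" (length 8)
Number of 2-grams = length - 2 + 1 = 8 - 2 + 1
= 7


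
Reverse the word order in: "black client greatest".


Original: "black client greatest"
Words (1..n): black | client | greatest
Reversed (n..1): greatest | client | black
Result = "greatest client black"


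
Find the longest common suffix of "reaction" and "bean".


Word 1: "reaction"
Word 2: "bean"
Comparing from end:
  Pos -1: 'n' == 'n'
  Pos -2: 'o' != 'a' (stop)
LCS = "n" (length 1)


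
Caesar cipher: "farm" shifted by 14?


Word: "farm"
Shift: 14
Each letter → (letter + shift) mod 26:
  'f' (5) + 14 = 19 → 't'
  'a' (0) + 14 = 14 → 'o'
  'r' (17) + 14 = 5 → 'f'
  'm' (12) + 14 = 0 → 'a'
Result = "tofa"


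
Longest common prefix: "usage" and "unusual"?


Word 1: "usage"
Word 2: "unusual"
Comparing from start:
  Pos 0: 'u' == 'u'
  Pos 1: 's' != 'n' (stop)
LCP = "u" (length 1)


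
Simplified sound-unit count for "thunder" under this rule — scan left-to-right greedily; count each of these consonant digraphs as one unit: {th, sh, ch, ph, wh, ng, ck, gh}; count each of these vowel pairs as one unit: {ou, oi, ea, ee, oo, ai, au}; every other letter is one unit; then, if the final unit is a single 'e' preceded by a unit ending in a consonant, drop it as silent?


Word: "thunder" (7 letters)
Left-to-right scan:
  (1) 'th' (digraph)
  (2) 'u' (letter)
  (3) 'n' (letter)
  (4) 'd' (letter)
  (5) 'e' (letter)
  (6) 'r' (letter)
Units from scan: 6
Sound units = 6 units


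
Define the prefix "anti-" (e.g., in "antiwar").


Prefix: anti-
Example: antiwar = anti- + war
Meaning = against


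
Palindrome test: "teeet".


Word: "teeet"
Reversed: "teeet"
Forward == Backward? teeet == teeet
Palindrome = Yes


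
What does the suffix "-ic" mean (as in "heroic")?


Suffix: -ic
Example: heroic = hero + -ic
Meaning = relating to


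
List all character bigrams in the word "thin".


Word: "thin" (length 4)
Number of bigrams = 4 - 2 + 1 = 3
  Position 0: "th"
  Position 1: "hi"
  Position 2: "in"
Bigrams = "th", "hi", "in"


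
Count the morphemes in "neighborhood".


Word: "neighborhood"
Morphemes: neighbor + -hood
Each morpheme carries meaning
= 2 morphemes


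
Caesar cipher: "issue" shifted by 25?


Word: "issue"
Shift: 25
Each letter → (letter + shift) mod 26:
  'i' (8) + 25 = 7 → 'h'
  's' (18) + 25 = 17 → 'r'
  's' (18) + 25 = 17 → 'r'
  'u' (20) + 25 = 19 → 't'
  'e' (4) + 25 = 3 → 'd'
Result = "hrrtd"


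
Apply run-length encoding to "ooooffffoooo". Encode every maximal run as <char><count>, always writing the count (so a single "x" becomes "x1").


String: "ooooffffoooo"
Scanning for consecutive runs:
  'o' x 4
  'f' x 4
  'o' x 4
RLE = "o4f4o4"


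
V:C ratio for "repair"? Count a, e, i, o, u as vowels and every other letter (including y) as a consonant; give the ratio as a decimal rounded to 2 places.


Word: "repair"
Vowels (a,e,i,o,u): 3
Consonants: 3
Ratio = 3/3
= 1.00


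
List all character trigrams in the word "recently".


Word: "recently" (length 8)
Number of trigrams = 8 - 3 + 1 = 6
  Position 0: "rec"
  Position 1: "ece"
  Position 2: "cen"
  Position 3: "ent"
  Position 4: "ntl"
  Position 5: "tly"
Trigrams = "rec", "ece", "cen", "ent", "ntl", "tly"


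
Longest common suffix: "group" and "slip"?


Word 1: "group"
Word 2: "slip"
Comparing from end:
  Pos -1: 'p' == 'p'
  Pos -2: 'u' != 'i' (stop)
LCS = "p" (length 1)


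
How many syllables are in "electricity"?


Word: "electricity"
Syllable breakdown: e-lec-tric-i-ty
Counting: 5 parts
= 5 syllables


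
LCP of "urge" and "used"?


Word 1: "urge"
Word 2: "used"
Comparing from start:
  Pos 0: 'u' == 'u'
  Pos 1: 'r' != 's' (stop)
LCP = "u" (length 1)


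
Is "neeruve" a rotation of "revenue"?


Word: "revenue", Candidate: "neeruve"
Method: check if candidate is substring of word+word
"revenuerevenue" contains "neeruve"? No
Is rotation = No


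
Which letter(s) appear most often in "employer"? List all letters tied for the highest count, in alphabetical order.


Word: "employer"
Letter counts:
  'e': 2
  'l': 1
  'm': 1
  'o': 1
  'p': 1
  'r': 1
  'y': 1
Maximum count = 2
Most frequent = 'e' (2 times each)


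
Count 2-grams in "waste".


Word: "waste" (length 5)
Number of 2-grams = length - 2 + 1 = 5 - 2 + 1
= 4


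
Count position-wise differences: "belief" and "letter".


Comparing character by character (same length = 6):
  Pos 0: 'b' vs 'l' !=
  Pos 1: 'e' vs 'e' =
  Pos 2: 'l' vs 't' !=
  Pos 3: 'i' vs 't' !=
  Pos 4: 'e' vs 'e' =
  Pos 5: 'f' vs 'r' !=
Hamming distance = 4


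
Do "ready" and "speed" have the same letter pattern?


Pattern of "ready": [0, 1, 2, 3, 4]
Pattern of "speed": [0, 1, 2, 2, 3]
Patterns do not match
Same pattern = No


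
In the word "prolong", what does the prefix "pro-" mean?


Prefix: pro-
Example: prolong (pro- + long)
Meaning = forward / in favor of


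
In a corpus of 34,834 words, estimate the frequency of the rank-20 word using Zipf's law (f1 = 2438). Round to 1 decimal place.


Zipf's law: f(r) = f(1) / r
f(1) = 2438
f(20) = 2438 / 20
= 121.9 occurrences


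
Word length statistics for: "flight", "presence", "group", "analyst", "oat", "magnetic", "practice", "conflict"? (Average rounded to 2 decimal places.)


Lengths: "flight"=6, "presence"=8, "group"=5, "analyst"=7, "oat"=3, "magnetic"=8, "practice"=8, "conflict"=8
Sum = 53, Count = 8
Average = 53/8 = 6.63
= avg=6.63, min=3, max=8


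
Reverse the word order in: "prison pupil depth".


Original: "prison pupil depth"
Words (1..n): prison | pupil | depth
Reversed (n..1): depth | pupil | prison
Result = "depth pupil prison"


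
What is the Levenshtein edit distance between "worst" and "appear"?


Word 1: "worst" (length 5)
Word 2: "appear" (length 6)
One optimal edit sequence (insert/delete/substitute each cost 1):
  1. insert 'a'  (+1)
  2. substitute 'w' -> 'p'  (+1)
  3. substitute 'o' -> 'p'  (+1)
  4. substitute 'r' -> 'e'  (+1)
  5. substitute 's' -> 'a'  (+1)
  6. substitute 't' -> 'r'  (+1)
Total edit operations: 6
Edit distance = 6


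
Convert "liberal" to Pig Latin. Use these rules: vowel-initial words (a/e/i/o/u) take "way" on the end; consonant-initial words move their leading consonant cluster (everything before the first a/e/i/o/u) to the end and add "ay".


Word: "liberal"
Starts with consonant(s) → move to end, add 'ay'
Consonant cluster: "l"
Pig Latin = "iberallay"


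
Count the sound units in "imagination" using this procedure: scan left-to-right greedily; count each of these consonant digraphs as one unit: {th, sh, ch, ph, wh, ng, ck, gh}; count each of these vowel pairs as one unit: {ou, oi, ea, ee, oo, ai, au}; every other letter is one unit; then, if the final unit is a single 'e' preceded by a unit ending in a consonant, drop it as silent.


Word: "imagination" (11 letters)
Left-to-right scan:
  1. 'i' (letter)
  2. 'm' (letter)
  3. 'a' (letter)
  4. 'g' (letter)
  5. 'i' (letter)
  6. 'n' (letter)
  7. 'a' (letter)
  8. 't' (letter)
  9. 'i' (letter)
  10. 'o' (letter)
  11. 'n' (letter)
Units from scan: 11
Sound units = 11 units


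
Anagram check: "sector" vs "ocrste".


Word 1: "sector" → sorted: ceorst
Word 2: "ocrste" → sorted: ceorst
Same letters? ceorst == ceorst
Anagram = Yes


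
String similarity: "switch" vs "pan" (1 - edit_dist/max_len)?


Word 1: "switch" (length 6)
Word 2: "pan" (length 3)
One optimal edit sequence:
  1. delete 's'  (+1)
  2. delete 'w'  (+1)
  3. delete 'i'  (+1)
  4. substitute 't' -> 'p'  (+1)
  5. substitute 'c' -> 'a'  (+1)
  6. substitute 'h' -> 'n'  (+1)
Edit distance = 6
Max length = max(6, 3) = 6
Similarity = 1 - 6/6
= 0.0000


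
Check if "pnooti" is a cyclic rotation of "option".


Word: "option", Candidate: "pnooti"
Method: check if candidate is substring of word+word
"optionoption" contains "pnooti"? No
Is rotation = No


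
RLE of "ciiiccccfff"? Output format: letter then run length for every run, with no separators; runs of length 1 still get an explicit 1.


String: "ciiiccccfff"
Scanning for consecutive runs:
  'c' x 1
  'i' x 3
  'c' x 4
  'f' x 3
RLE = "c1i3c4f3"


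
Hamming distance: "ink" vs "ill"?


Comparing character by character (same length = 3):
  Pos 0: 'i' vs 'i' =
  Pos 1: 'n' vs 'l' !=
  Pos 2: 'k' vs 'l' !=
Hamming distance = 2


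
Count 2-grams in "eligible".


Word: "eligible" (length 8)
Number of 2-grams = length - 2 + 1 = 8 - 2 + 1
= 7


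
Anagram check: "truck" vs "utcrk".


Word 1: "truck" → sorted: ckrtu
Word 2: "utcrk" → sorted: ckrtu
Same letters? ckrtu == ckrtu
Anagram = Yes


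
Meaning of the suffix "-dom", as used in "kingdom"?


Suffix: -dom
As in: kingdom -> king + -dom
Meaning = state / realm


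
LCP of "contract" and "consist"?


Word 1: "contract"
Word 2: "consist"
Comparing from start:
  Pos 0: 'c' == 'c'
  Pos 1: 'o' == 'o'
  Pos 2: 'n' == 'n'
  Pos 3: 't' != 's' (stop)
LCP = "con" (length 3)


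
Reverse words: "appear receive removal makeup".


Original: "appear receive removal makeup"
Words (1..n): appear | receive | removal | makeup
Reversed (n..1): makeup | removal | receive | appear
Result = "makeup removal receive appear"


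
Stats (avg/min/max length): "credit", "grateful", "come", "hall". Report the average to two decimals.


Lengths: "credit"=6, "grateful"=8, "come"=4, "hall"=4
Sum = 22, Count = 4
Average = 22/4 = 5.50
= avg=5.50, min=4, max=8


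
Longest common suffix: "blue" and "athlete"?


Word 1: "blue"
Word 2: "athlete"
Comparing from end:
  Pos -1: 'e' == 'e'
  Pos -2: 'u' != 't' (stop)
LCS = "e" (length 1)


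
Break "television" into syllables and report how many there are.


Word: "television"
Syllable breakdown: tel-e-vi-sion
Counting: 4 parts
= 4 syllables


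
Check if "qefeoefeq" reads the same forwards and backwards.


Word: "qefeoefeq"
Reversed: "qefeoefeq"
Forward == Backward? qefeoefeq == qefeoefeq
Palindrome = Yes


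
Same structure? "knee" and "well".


Pattern of "knee": [0, 1, 2, 2]
Pattern of "well": [0, 1, 2, 2]
Patterns match
Same pattern = Yes


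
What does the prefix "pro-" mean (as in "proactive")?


Prefix: pro-
Example: proactive = pro- + active
Meaning = forward / in favor of


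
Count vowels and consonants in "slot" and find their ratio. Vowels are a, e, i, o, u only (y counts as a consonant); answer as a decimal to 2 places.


Word: "slot"
Vowels (a,e,i,o,u): 1
Consonants: 3
Ratio = 1/3
= 0.33


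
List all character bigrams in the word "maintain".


Word: "maintain" (length 8)
Number of bigrams = 8 - 2 + 1 = 7
  Position 0: "ma"
  Position 1: "ai"
  Position 2: "in"
  Position 3: "nt"
  Position 4: "ta"
  Position 5: "ai"
  Position 6: "in"
Bigrams = "ma", "ai", "in", "nt", "ta", "ai", "in"


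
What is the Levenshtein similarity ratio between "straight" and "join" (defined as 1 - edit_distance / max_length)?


Word 1: "straight" (length 8)
Word 2: "join" (length 4)
One optimal edit sequence:
  1. delete 's'  (+1)
  2. delete 't'  (+1)
  3. substitute 'r' -> 'j'  (+1)
  4. substitute 'a' -> 'o'  (+1)
  5. keep 'i'
  6. delete 'g'  (+1)
  7. delete 'h'  (+1)
  8. substitute 't' -> 'n'  (+1)
Edit distance = 7
Max length = max(8, 4) = 8
Similarity = 1 - 7/8
= 0.1250


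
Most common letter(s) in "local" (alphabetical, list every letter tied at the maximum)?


Word: "local"
Letter counts:
  'a': 1
  'c': 1
  'l': 2
  'o': 1
Maximum count = 2
Most frequent = 'l' (2 times each)


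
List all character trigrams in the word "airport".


Word: "airport" (length 7)
Number of trigrams = 7 - 3 + 1 = 5
  Position 0: "air"
  Position 1: "irp"
  Position 2: "rpo"
  Position 3: "por"
  Position 4: "ort"
Trigrams = "air", "irp", "rpo", "por", "ort"


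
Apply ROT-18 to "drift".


Word: "drift"
Shift: 18
Each letter → (letter + shift) mod 26:
  'd' (3) + 18 = 21 → 'v'
  'r' (17) + 18 = 9 → 'j'
  'i' (8) + 18 = 0 → 'a'
  'f' (5) + 18 = 23 → 'x'
  't' (19) + 18 = 11 → 'l'
Result = "vjaxl"


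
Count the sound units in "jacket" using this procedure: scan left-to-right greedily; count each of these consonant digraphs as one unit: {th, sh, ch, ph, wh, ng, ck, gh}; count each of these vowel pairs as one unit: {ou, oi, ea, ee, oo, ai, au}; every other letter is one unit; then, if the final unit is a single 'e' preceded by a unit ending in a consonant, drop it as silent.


Word: "jacket" (6 letters)
Left-to-right scan:
  [1] 'j' (letter)
  [2] 'a' (letter)
  [3] 'ck' (digraph)
  [4] 'e' (letter)
  [5] 't' (letter)
Units from scan: 5
Sound units = 5 units


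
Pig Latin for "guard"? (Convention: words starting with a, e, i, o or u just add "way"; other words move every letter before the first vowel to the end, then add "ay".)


Word: "guard"
Starts with consonant(s) → move to end, add 'ay'
Consonant cluster: "g"
Pig Latin = "uardgay"


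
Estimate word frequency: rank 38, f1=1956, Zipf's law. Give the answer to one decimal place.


Zipf's law: f(r) = f(1) / r
f(1) = 1956
f(38) = 1956 / 38
= 51.5 occurrences


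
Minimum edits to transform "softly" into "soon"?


Word 1: "softly" (length 6)
Word 2: "soon" (length 4)
One optimal edit sequence (insert/delete/substitute each cost 1):
  1. keep 's'
  2. keep 'o'
  3. delete 'f'  (+1)
  4. delete 't'  (+1)
  5. substitute 'l' -> 'o'  (+1)
  6. substitute 'y' -> 'n'  (+1)
Total edit operations: 4
Edit distance = 4


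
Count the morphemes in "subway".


Word: "subway"
Morphemes: sub- | way
Each morpheme carries meaning
= 2 morphemes


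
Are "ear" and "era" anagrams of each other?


Word 1: "ear" → sorted: aer
Word 2: "era" → sorted: aer
Same letters? aer == aer
Anagram = Yes


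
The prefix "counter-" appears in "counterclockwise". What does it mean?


Prefix: counter-
Example: counterclockwise (counter- + clockwise)
Meaning = against / opposite


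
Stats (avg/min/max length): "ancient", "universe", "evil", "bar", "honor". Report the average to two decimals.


Lengths: "ancient"=7, "universe"=8, "evil"=4, "bar"=3, "honor"=5
Sum = 27, Count = 5
Average = 27/5 = 5.40
= avg=5.40, min=3, max=8


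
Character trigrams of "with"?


Word: "with" (length 4)
Number of trigrams = 4 - 3 + 1 = 2
  Position 0: "wit"
  Position 1: "ith"
Trigrams = "wit", "ith"


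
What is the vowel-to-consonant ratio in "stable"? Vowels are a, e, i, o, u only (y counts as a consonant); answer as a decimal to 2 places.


Word: "stable"
Vowels (a,e,i,o,u): 2
Consonants: 4
Ratio = 2/4
= 0.50


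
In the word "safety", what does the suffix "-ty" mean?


Suffix: -ty
As in: safety -> safe + -ty
Meaning = quality of


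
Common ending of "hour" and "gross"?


Word 1: "hour"
Word 2: "gross"
Comparing from end:
  Pos -1: 'r' != 's' (stop)
LCS = "" (length 0)


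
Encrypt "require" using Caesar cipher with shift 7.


Word: "require"
Shift: 7
Each letter → (letter + shift) mod 26:
  'r' (17) + 7 = 24 → 'y'
  'e' (4) + 7 = 11 → 'l'
  'q' (16) + 7 = 23 → 'x'
  'u' (20) + 7 = 1 → 'b'
  'i' (8) + 7 = 15 → 'p'
  'r' (17) + 7 = 24 → 'y'
  'e' (4) + 7 = 11 → 'l'
Result = "ylxbpyl"


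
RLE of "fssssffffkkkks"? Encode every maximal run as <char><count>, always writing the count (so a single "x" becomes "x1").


String: "fssssffffkkkks"
Scanning for consecutive runs:
  'f' x 1
  's' x 4
  'f' x 4
  'k' x 4
  's' x 1
RLE = "f1s4f4k4s1"


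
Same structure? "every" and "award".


Pattern of "every": [0, 1, 0, 2, 3]
Pattern of "award": [0, 1, 0, 2, 3]
Patterns match
Same pattern = Yes


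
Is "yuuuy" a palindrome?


Word: "yuuuy"
Reversed: "yuuuy"
Forward == Backward? yuuuy == yuuuy
Palindrome = Yes


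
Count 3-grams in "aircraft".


Word: "aircraft" (length 8)
Number of 3-grams = length - 3 + 1 = 8 - 3 + 1
= 6


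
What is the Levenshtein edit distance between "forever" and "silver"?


Word 1: "forever" (length 7)
Word 2: "silver" (length 6)
One optimal edit sequence (insert/delete/substitute each cost 1):
  1. delete 'f'  (+1)
  2. substitute 'o' -> 's'  (+1)
  3. substitute 'r' -> 'i'  (+1)
  4. substitute 'e' -> 'l'  (+1)
  5. keep 'v'
  6. keep 'e'
  7. keep 'r'
Total edit operations: 4
Edit distance = 4


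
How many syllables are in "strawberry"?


Word: "strawberry"
Syllable breakdown: straw · ber · ry
Counting: 3 parts
= 3 syllables


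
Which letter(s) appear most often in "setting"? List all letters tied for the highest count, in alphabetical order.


Word: "setting"
Letter counts:
  'e': 1
  'g': 1
  'i': 1
  'n': 1
  's': 1
  't': 2
Maximum count = 2
Most frequent = 't' (2 times each)


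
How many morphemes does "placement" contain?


Word: "placement"
Morphemes: place / -ment
Each morpheme carries meaning
= 2 morphemes


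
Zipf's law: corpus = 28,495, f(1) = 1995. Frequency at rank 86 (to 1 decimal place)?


Zipf's law: f(r) = f(1) / r
f(1) = 1995
f(86) = 1995 / 86
= 23.2 occurrences


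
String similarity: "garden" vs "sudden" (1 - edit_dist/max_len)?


Word 1: "garden" (length 6)
Word 2: "sudden" (length 6)
One optimal edit sequence:
  1. substitute 'g' -> 's'  (+1)
  2. substitute 'a' -> 'u'  (+1)
  3. substitute 'r' -> 'd'  (+1)
  4. keep 'd'
  5. keep 'e'
  6. keep 'n'
Edit distance = 3
Max length = max(6, 6) = 6
Similarity = 1 - 3/6
= 0.5000


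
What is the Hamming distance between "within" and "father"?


Comparing character by character (same length = 6):
  Pos 0: 'w' vs 'f' !=
  Pos 1: 'i' vs 'a' !=
  Pos 2: 't' vs 't' =
  Pos 3: 'h' vs 'h' =
  Pos 4: 'i' vs 'e' !=
  Pos 5: 'n' vs 'r' !=
Hamming distance = 4


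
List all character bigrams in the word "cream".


Word: "cream" (length 5)
Number of bigrams = 5 - 2 + 1 = 4
  Position 0: "cr"
  Position 1: "re"
  Position 2: "ea"
  Position 3: "am"
Bigrams = "cr", "re", "ea", "am"


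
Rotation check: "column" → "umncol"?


Word: "column", Candidate: "umncol"
Method: check if candidate is substring of word+word
"columncolumn" contains "umncol"? Yes
Is rotation = Yes


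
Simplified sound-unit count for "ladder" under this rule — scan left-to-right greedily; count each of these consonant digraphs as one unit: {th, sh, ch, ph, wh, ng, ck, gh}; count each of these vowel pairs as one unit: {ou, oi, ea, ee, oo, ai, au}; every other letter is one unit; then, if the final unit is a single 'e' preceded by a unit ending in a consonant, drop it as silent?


Word: "ladder" (6 letters)
Left-to-right scan:
  (1) 'l' (letter)
  (2) 'a' (letter)
  (3) 'd' (letter)
  (4) 'd' (letter)
  (5) 'e' (letter)
  (6) 'r' (letter)
Units from scan: 6
Sound units = 6 units


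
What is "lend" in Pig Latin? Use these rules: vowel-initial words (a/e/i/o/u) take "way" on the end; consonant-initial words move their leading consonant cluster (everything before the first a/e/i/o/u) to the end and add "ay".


Word: "lend"
Starts with consonant(s) → move to end, add 'ay'
Consonant cluster: "l"
Pig Latin = "endlay"


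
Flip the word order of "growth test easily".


Original: "growth test easily"
Words (1..n): growth | test | easily
Reversed (n..1): easily | test | growth
Result = "easily test growth"


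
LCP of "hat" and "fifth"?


Word 1: "hat"
Word 2: "fifth"
Comparing from start:
  Pos 0: 'h' != 'f' (stop)
LCP = "" (length 0)


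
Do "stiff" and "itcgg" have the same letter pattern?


Pattern of "stiff": [0, 1, 2, 3, 3]
Pattern of "itcgg": [0, 1, 2, 3, 3]
Patterns match
Same pattern = Yes


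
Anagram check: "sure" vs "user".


Word 1: "sure" → sorted: ersu
Word 2: "user" → sorted: ersu
Same letters? ersu == ersu
Anagram = Yes


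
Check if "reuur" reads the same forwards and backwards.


Word: "reuur"
Reversed: "ruuer"
Forward == Backward? reuur != ruuer
Palindrome = No


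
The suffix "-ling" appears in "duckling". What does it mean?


Suffix: -ling
As in: duckling -> duck + -ling
Meaning = small / young


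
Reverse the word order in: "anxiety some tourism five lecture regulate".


Original: "anxiety some tourism five lecture regulate"
Words (1..n): anxiety | some | tourism | five | lecture | regulate
Reversed (n..1): regulate | lecture | five | tourism | some | anxiety
Result = "regulate lecture five tourism some anxiety"


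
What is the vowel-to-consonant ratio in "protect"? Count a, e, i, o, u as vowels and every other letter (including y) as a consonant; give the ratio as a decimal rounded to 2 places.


Word: "protect"
Vowels (a,e,i,o,u): 2
Consonants: 5
Ratio = 2/5
= 0.40


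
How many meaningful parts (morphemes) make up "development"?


Word: "development"
Morphemes: develop | -ment
Each morpheme carries meaning
= 2 morphemes


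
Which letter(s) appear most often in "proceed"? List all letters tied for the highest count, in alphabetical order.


Word: "proceed"
Letter counts:
  'c': 1
  'd': 1
  'e': 2
  'o': 1
  'p': 1
  'r': 1
Maximum count = 2
Most frequent = 'e' (2 times each)


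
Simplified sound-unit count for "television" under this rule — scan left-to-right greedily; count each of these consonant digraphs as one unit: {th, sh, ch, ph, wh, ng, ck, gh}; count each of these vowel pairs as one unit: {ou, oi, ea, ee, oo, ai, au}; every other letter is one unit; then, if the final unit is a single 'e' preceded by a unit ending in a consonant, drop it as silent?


Word: "television" (10 letters)
Left-to-right scan:
  [1] 't' (letter)
  [2] 'e' (letter)
  [3] 'l' (letter)
  [4] 'e' (letter)
  [5] 'v' (letter)
  [6] 'i' (letter)
  [7] 's' (letter)
  [8] 'i' (letter)
  [9] 'o' (letter)
  [10] 'n' (letter)
Units from scan: 10
Sound units = 10 units


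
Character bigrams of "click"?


Word: "click" (length 5)
Number of bigrams = 5 - 2 + 1 = 4
  Position 0: "cl"
  Position 1: "li"
  Position 2: "ic"
  Position 3: "ck"
Bigrams = "cl", "li", "ic", "ck"


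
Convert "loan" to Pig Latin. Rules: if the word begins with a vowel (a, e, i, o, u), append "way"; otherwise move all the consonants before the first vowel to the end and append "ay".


Word: "loan"
Starts with consonant(s) → move to end, add 'ay'
Consonant cluster: "l"
Pig Latin = "oanlay"


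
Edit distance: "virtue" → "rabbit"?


Word 1: "virtue" (length 6)
Word 2: "rabbit" (length 6)
One optimal edit sequence (insert/delete/substitute each cost 1):
  1. substitute 'v' -> 'r'  (+1)
  2. substitute 'i' -> 'a'  (+1)
  3. substitute 'r' -> 'b'  (+1)
  4. substitute 't' -> 'b'  (+1)
  5. substitute 'u' -> 'i'  (+1)
  6. substitute 'e' -> 't'  (+1)
Total edit operations: 6
Edit distance = 6


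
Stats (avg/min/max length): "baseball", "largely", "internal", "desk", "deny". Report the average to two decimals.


Lengths: "baseball"=8, "largely"=7, "internal"=8, "desk"=4, "deny"=4
Sum = 31, Count = 5
Average = 31/5 = 6.20
= avg=6.20, min=4, max=8


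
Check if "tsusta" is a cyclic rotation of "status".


Word: "status", Candidate: "tsusta"
Method: check if candidate is substring of word+word
"statusstatus" contains "tsusta"? No
Is rotation = No


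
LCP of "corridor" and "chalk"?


Word 1: "corridor"
Word 2: "chalk"
Comparing from start:
  Pos 0: 'c' == 'c'
  Pos 1: 'o' != 'h' (stop)
LCP = "c" (length 1)


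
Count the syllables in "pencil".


Word: "pencil"
Syllable breakdown: pen | cil
Counting: 2 parts
= 2 syllables


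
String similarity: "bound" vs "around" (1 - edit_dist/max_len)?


Word 1: "bound" (length 5)
Word 2: "around" (length 6)
One optimal edit sequence:
  1. insert 'a'  (+1)
  2. substitute 'b' -> 'r'  (+1)
  3. keep 'o'
  4. keep 'u'
  5. keep 'n'
  6. keep 'd'
Edit distance = 2
Max length = max(5, 6) = 6
Similarity = 1 - 2/6
= 0.6667


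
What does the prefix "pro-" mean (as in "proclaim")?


Prefix: pro-
Example: proclaim (pro- + claim)
Meaning = forward / in favor of


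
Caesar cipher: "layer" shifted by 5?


Word: "layer"
Shift: 5
Each letter → (letter + shift) mod 26:
  'l' (11) + 5 = 16 → 'q'
  'a' (0) + 5 = 5 → 'f'
  'y' (24) + 5 = 3 → 'd'
  'e' (4) + 5 = 9 → 'j'
  'r' (17) + 5 = 22 → 'w'
Result = "qfdjw"


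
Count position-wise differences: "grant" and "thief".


Comparing character by character (same length = 5):
  Pos 0: 'g' vs 't' !=
  Pos 1: 'r' vs 'h' !=
  Pos 2: 'a' vs 'i' !=
  Pos 3: 'n' vs 'e' !=
  Pos 4: 't' vs 'f' !=
Hamming distance = 5


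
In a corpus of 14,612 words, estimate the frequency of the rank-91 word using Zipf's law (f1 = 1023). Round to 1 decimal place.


Zipf's law: f(r) = f(1) / r
f(1) = 1023
f(91) = 1023 / 91
= 11.2 occurrences


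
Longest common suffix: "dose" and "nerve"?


Word 1: "dose"
Word 2: "nerve"
Comparing from end:
  Pos -1: 'e' == 'e'
  Pos -2: 's' != 'v' (stop)
LCS = "e" (length 1)


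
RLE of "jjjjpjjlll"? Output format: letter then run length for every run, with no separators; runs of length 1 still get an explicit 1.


String: "jjjjpjjlll"
Scanning for consecutive runs:
  'j' x 4
  'p' x 1
  'j' x 2
  'l' x 3
RLE = "j4p1j2l3"


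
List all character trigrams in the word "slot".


Word: "slot" (length 4)
Number of trigrams = 4 - 3 + 1 = 2
  Position 0: "slo"
  Position 1: "lot"
Trigrams = "slo", "lot"


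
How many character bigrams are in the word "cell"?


Word: "cell" (length 4)
Number of 2-grams = length - 2 + 1 = 4 - 2 + 1
= 3


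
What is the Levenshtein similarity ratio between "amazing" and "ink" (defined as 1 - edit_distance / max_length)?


Word 1: "amazing" (length 7)
Word 2: "ink" (length 3)
One optimal edit sequence:
  1. delete 'a'  (+1)
  2. delete 'm'  (+1)
  3. delete 'a'  (+1)
  4. delete 'z'  (+1)
  5. keep 'i'
  6. keep 'n'
  7. substitute 'g' -> 'k'  (+1)
Edit distance = 5
Max length = max(7, 3) = 7
Similarity = 1 - 5/7
= 0.2857


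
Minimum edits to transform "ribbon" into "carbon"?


Word 1: "ribbon" (length 6)
Word 2: "carbon" (length 6)
One optimal edit sequence (insert/delete/substitute each cost 1):
  1. substitute 'r' -> 'c'  (+1)
  2. substitute 'i' -> 'a'  (+1)
  3. substitute 'b' -> 'r'  (+1)
  4. keep 'b'
  5. keep 'o'
  6. keep 'n'
Total edit operations: 3
Edit distance = 3


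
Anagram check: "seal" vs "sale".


Word 1: "seal" → sorted: aels
Word 2: "sale" → sorted: aels
Same letters? aels == aels
Anagram = Yes


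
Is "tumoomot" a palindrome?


Word: "tumoomot"
Reversed: "tomoomut"
Forward == Backward? tumoomot != tomoomut
Palindrome = No


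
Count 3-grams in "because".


Word: "because" (length 7)
Number of 3-grams = length - 3 + 1 = 7 - 3 + 1
= 5


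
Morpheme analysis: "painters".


Word: "painters"
Morphemes: paint / -er / -s
Each morpheme carries meaning
= 3 morphemes


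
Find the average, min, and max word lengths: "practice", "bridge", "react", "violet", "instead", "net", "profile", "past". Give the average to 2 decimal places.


Lengths: "practice"=8, "bridge"=6, "react"=5, "violet"=6, "instead"=7, "net"=3, "profile"=7, "past"=4
Sum = 46, Count = 8
Average = 46/8 = 5.75
= avg=5.75, min=3, max=8


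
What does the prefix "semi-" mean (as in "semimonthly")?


Prefix: semi-
Example: semimonthly (semi- + monthly)
Meaning = half


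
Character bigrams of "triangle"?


Word: "triangle" (length 8)
Number of bigrams = 8 - 2 + 1 = 7
  Position 0: "tr"
  Position 1: "ri"
  Position 2: "ia"
  Position 3: "an"
  Position 4: "ng"
  Position 5: "gl"
  Position 6: "le"
Bigrams = "tr", "ri", "ia", "an", "ng", "gl", "le"


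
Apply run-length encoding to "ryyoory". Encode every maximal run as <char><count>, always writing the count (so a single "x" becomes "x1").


String: "ryyoory"
Scanning for consecutive runs:
  'r' x 1
  'y' x 2
  'o' x 2
  'r' x 1
  'y' x 1
RLE = "r1y2o2r1y1"


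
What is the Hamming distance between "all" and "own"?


Comparing character by character (same length = 3):
  Pos 0: 'a' vs 'o' !=
  Pos 1: 'l' vs 'w' !=
  Pos 2: 'l' vs 'n' !=
Hamming distance = 3


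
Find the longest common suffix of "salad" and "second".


Word 1: "salad"
Word 2: "second"
Comparing from end:
  Pos -1: 'd' == 'd'
  Pos -2: 'a' != 'n' (stop)
LCS = "d" (length 1)


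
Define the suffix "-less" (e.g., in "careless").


Suffix: -less
Example: careless = care + -less
Meaning = without


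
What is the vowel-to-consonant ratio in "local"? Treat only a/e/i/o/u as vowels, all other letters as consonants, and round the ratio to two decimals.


Word: "local"
Vowels (a,e,i,o,u): 2
Consonants: 3
Ratio = 2/3
= 0.67


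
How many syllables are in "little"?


Word: "little"
Syllable breakdown: lit · tle
Counting: 2 parts
= 2 syllables


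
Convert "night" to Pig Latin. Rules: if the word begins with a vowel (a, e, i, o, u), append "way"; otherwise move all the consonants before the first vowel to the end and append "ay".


Word: "night"
Starts with consonant(s) → move to end, add 'ay'
Consonant cluster: "n"
Pig Latin = "ightnay"


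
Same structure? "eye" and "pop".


Pattern of "eye": [0, 1, 0]
Pattern of "pop": [0, 1, 0]
Patterns match
Same pattern = Yes


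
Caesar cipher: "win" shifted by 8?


Word: "win"
Shift: 8
Each letter → (letter + shift) mod 26:
  'w' (22) + 8 = 4 → 'e'
  'i' (8) + 8 = 16 → 'q'
  'n' (13) + 8 = 21 → 'v'
Result = "eqv"


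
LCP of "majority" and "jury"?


Word 1: "majority"
Word 2: "jury"
Comparing from start:
  Pos 0: 'm' != 'j' (stop)
LCP = "" (length 0)


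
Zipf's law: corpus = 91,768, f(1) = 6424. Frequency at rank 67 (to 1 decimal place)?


Zipf's law: f(r) = f(1) / r
f(1) = 6424
f(67) = 6424 / 67
= 95.9 occurrences


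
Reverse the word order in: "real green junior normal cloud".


Original: "real green junior normal cloud"
Words (1..n): real | green | junior | normal | cloud
Reversed (n..1): cloud | normal | junior | green | real
Result = "cloud normal junior green real"


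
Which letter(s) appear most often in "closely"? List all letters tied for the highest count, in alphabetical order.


Word: "closely"
Letter counts:
  'c': 1
  'e': 1
  'l': 2
  'o': 1
  's': 1
  'y': 1
Maximum count = 2
Most frequent = 'l' (2 times each)
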